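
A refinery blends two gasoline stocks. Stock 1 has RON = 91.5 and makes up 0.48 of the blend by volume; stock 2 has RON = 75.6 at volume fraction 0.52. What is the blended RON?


Linear blending: RON_blend = sum(vi * RONi)
Contribution 1: 0.48 * 91.5 = 43.92
Contribution 2: 0.52 * 75.6 = 39.312
RON_blend = 43.92 + 39.312 = 83.232

83.232


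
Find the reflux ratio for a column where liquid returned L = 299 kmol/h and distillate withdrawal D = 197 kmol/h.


Reflux ratio definition: R = L / D (liquid returned / distillate withdrawn)
L = 299 kmol/h, D = 197 kmol/h
R = 299 / 197 = 1.518

1.518


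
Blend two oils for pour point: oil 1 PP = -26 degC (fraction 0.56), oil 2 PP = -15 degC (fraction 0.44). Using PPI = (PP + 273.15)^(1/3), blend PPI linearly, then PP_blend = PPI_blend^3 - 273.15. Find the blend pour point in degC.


PPI_1 = (-26 + 273.15)^(1/3) = 6.275575
PPI_2 = (-15 + 273.15)^(1/3) = 6.36733
PPI_blend = 0.56 * 6.275575 + 0.44 * 6.36733 = 6.315947
PP_blend = 6.315947^3 - 273.15 = 251.9506 - 273.15 = -21.2

-21.2 degC


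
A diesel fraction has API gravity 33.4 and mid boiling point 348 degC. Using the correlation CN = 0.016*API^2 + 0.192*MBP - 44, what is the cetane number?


CN = 0.016 * 33.4^2 + 0.192 * 348 - 44
CN = 17.84896 + 66.816 - 44 = 40.66496

40.66496


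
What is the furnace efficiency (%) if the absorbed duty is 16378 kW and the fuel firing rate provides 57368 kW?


Furnace efficiency = Q_absorbed / Q_fuel * 100
= 16378 / 57368 * 100 = 28.55

28.55 %


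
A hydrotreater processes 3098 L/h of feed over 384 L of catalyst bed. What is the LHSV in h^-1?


LHSV = volumetric feed rate / catalyst volume
= 3098 L/h / 384 L
= 8.068 h^-1

8.068 h^-1


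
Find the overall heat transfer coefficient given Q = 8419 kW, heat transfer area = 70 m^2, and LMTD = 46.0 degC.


From Q = U*A*LMTD, U = Q / (A * LMTD)
U = 8419 / (70 * 46.0) = 8419 / 3220 = 2.615

2.615 kW/(m^2*K)


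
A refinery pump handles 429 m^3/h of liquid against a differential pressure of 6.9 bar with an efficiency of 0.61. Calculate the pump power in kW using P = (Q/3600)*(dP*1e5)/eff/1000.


Q = 429 / 3600 = 0.119167 m^3/s
P = 0.119167 * (6.9 * 1e5) / 0.61 / 1000 = 134.8

134.8 kW


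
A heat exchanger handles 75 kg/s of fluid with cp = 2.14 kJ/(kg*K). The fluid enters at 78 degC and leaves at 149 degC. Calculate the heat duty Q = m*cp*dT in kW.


Q = m_dot * cp * delta_T
delta_T = 149 - 78 = 71 K
Q = 75 * 2.14 * 71
= 160.5 * 71
= 11395.5 kW

11395.5 kW


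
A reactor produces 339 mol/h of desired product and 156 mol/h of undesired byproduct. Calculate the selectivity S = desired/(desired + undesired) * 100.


Selectivity = desired / (desired + undesired) * 100
Total products = 339 + 156 = 495 mol/h
S = 339 / 495 * 100
= 0.6848 * 100
= 68.48 %

68.48 %


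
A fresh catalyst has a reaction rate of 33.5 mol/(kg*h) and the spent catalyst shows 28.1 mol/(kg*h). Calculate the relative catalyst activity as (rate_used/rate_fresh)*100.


Activity (%) = (rate_used / rate_fresh) * 100
rate_used = 28.1, rate_fresh = 33.5
= (28.1 / 33.5) * 100
= 0.8388 * 100 = 83.88

83.88 %


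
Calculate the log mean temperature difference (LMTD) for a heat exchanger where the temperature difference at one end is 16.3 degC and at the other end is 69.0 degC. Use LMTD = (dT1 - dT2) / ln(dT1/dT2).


LMTD = (dT1 - dT2) / ln(dT1/dT2)
= (16.3 - 69.0) / ln(16.3 / 69.0) = -52.7 / -1.44294 = 36.52

36.52 degC


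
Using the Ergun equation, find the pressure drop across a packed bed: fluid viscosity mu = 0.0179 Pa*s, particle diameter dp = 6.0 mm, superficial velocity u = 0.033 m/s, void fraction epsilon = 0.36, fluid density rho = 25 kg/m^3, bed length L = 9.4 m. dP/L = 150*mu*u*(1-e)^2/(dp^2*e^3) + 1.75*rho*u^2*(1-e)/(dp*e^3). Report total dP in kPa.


dp = 6.0 mm = 0.006 m
Viscous term = 150*0.0179*0.033*(1-0.36)^2 / (0.006^2*0.36^3) = 21607.7
Inertial term = 1.75*25*0.033^2*(1-0.36) / (0.006*0.36^3) = 108.925
dP/L = 21607.7 + 108.925 = 21716.6 Pa/m
dP = 21716.6 * 9.4 / 1000 = 204.1 kPa

204.1 kPa


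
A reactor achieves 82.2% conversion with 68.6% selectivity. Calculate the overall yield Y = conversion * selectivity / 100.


Overall yield = conversion (%) * selectivity (%) / 100
Conversion = 82.2%, Selectivity = 68.6%
Y = 82.2 * 68.6 / 100
= 56.3892 %

56.3892 %


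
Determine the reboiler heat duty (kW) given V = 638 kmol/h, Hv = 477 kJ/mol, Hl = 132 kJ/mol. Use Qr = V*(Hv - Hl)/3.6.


Qr = 638 * (477 - 132) / 3.6 = 638 * 345 / 3.6 = 61140

61140 kW


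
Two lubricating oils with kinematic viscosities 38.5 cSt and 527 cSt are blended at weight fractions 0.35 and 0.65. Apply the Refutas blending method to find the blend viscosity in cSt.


Refutas method: VBN_i = 14.534*ln(ln(visc_i + 0.8)) + 10.975, blended linearly by mass fraction; since VBN is linear in VBI_i = ln(ln(visc_i + 0.8)) and the fractions sum to 1, blend VBI directly: visc = exp(exp(VBI_blend)) - 0.8
VBI_1 = ln(ln(38.5 + 0.8)) = 1.30053
VBI_2 = ln(ln(527 + 0.8)) = 1.83557
VBI_blend = 0.35 * 1.30053 + 0.65 * 1.83557 = 1.64831
visc_blend = exp(exp(1.64831)) - 0.8 = 180.1

180.1 cSt


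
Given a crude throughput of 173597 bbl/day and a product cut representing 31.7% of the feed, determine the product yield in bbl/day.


Crude throughput = 173597 bbl/day
Fraction yield = 31.7%
yield = throughput * fraction / 100
yield = 173597 * 31.7 / 100 = 55030.249

55030.249 bbl/day


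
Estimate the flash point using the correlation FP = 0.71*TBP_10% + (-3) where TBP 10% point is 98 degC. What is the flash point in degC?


FP = 0.71 * 98 + (-3) = 66.58

66.58 degC


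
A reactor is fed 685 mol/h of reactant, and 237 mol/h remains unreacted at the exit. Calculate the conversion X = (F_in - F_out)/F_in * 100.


X = (F_in - F_out) / F_in * 100
Moles reacted = 685 - 237 = 448
X = 448 / 685 * 100
= 0.6540 * 100
= 65.40 %

65.40 %


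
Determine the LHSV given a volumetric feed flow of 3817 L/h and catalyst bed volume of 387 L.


LHSV = volumetric feed rate / catalyst volume
= 3817 L/h / 387 L
= 9.863 h^-1

9.863 h^-1


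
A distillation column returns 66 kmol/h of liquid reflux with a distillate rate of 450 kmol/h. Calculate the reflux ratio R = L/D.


Reflux ratio definition: R = L / D (liquid returned / distillate withdrawn)
L = 66 kmol/h, D = 450 kmol/h
R = 66 / 450 = 0.1467

0.1467


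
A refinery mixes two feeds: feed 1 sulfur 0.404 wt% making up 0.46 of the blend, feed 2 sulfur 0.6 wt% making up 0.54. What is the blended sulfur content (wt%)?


Linear sulfur blending: S_blend = x1*S1 + x2*S2
Contribution 1: 0.46 * 0.404 = 0.18584 wt%
Contribution 2: 0.54 * 0.6 = 0.324 wt%
S_blend = 0.18584 + 0.324 = 0.50984

0.50984 wt%


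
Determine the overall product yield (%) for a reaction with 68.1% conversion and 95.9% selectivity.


Overall yield = conversion (%) * selectivity (%) / 100
Conversion = 68.1%, Selectivity = 95.9%
Y = 68.1 * 95.9 / 100
= 65.3079 %

65.3079 %


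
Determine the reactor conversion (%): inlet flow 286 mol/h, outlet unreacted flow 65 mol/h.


X = (F_in - F_out) / F_in * 100
Moles reacted = 286 - 65 = 221
X = 221 / 286 * 100
= 0.7727 * 100
= 77.27 %

77.27 %


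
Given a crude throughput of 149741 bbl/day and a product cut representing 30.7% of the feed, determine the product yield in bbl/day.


Crude throughput = 149741 bbl/day
Fraction yield = 30.7%
yield = throughput * fraction / 100
yield = 149741 * 30.7 / 100 = 45970.487

45970.487 bbl/day


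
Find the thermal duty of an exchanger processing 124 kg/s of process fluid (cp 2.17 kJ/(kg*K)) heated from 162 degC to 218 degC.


Q = m_dot * cp * delta_T
delta_T = 218 - 162 = 56 K
Q = 124 * 2.17 * 56
= 269.08 * 56
= 15068.48 kW

15068.48 kW


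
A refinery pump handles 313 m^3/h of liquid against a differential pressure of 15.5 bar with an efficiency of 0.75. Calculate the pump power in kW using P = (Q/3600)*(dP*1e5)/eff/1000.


Q = 313 / 3600 = 0.0869444 m^3/s
P = 0.0869444 * (15.5 * 1e5) / 0.75 / 1000 = 179.7

179.7 kW


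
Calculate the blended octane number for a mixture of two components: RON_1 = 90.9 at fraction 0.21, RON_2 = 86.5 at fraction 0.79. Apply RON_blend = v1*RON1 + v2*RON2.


Linear blending: RON_blend = sum(vi * RONi)
Contribution 1: 0.21 * 90.9 = 19.089
Contribution 2: 0.79 * 86.5 = 68.335
RON_blend = 19.089 + 68.335 = 87.424

87.424


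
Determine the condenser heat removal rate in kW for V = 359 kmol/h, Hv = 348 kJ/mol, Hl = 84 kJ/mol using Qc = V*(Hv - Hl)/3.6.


Qc = 359 * (348 - 84) / 3.6 = 359 * 264 / 3.6 = 26330

26330 kW


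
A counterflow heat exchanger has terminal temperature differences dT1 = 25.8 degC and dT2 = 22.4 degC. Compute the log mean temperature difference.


LMTD = (dT1 - dT2) / ln(dT1/dT2)
= (25.8 - 22.4) / ln(25.8 / 22.4) = 3.4 / 0.141314 = 24.06

24.06 degC


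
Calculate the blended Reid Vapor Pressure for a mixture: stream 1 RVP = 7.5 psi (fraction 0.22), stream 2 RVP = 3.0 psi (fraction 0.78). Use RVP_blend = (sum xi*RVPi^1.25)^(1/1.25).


Chevron index: RVP_blend = (sum xi*RVPi^1.25)^(1/1.25)
RVP^1.25 terms: 0.22 * 7.5^1.25 + 0.78 * 3.0^1.25 = 5.81016
RVP_blend = 5.81016^(1/1.25) = 4.086

4.086 psi


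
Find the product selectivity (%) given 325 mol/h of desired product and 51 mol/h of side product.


Selectivity = desired / (desired + undesired) * 100
Total products = 325 + 51 = 376 mol/h
S = 325 / 376 * 100
= 0.8644 * 100
= 86.44 %

86.44 %


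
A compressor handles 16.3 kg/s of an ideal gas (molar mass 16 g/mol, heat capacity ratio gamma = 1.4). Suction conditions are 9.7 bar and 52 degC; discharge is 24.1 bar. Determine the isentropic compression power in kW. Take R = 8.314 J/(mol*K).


Isentropic work: W = m*(gamma/(gamma-1))*(R*T1/MW)*((P2/P1)^((gamma-1)/gamma) - 1)
T1 = 52 + 273.15 = 325.15 K
Pressure ratio = 24.1 / 9.7 = 2.48454
Exponent = (1.4 - 1)/1.4 = 0.285714
(P2/P1)^exp - 1 = 2.48454^0.285714 - 1 = 0.296962
W = 16.3 * 1.4 / 0.4 * 8.314 * 325.15 / 16 * 0.296962 = 2862

2862 kW


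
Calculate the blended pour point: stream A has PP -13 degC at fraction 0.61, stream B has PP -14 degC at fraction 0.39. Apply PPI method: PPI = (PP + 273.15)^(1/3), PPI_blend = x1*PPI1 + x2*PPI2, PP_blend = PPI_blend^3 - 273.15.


PPI_1 = (-13 + 273.15)^(1/3) = 6.383731
PPI_2 = (-14 + 273.15)^(1/3) = 6.375541
PPI_blend = 0.61 * 6.383731 + 0.39 * 6.375541 = 6.380537
PP_blend = 6.380537^3 - 273.15 = 259.7597 - 273.15 = -13.39

-13.39 degC


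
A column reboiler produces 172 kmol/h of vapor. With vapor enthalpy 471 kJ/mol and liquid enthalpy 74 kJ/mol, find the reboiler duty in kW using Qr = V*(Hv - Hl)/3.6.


Qr = 172 * (471 - 74) / 3.6 = 172 * 397 / 3.6 = 18970

18970 kW


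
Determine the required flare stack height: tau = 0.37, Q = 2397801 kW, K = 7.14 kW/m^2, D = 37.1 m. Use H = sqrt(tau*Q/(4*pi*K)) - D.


tau*Q/(4*pi*K) = 0.37 * 2397801 / (4 * pi * 7.14) = 9887.96
sqrt(9887.96) = 99.4382
H = 99.4382 - 37.1 = 62.34

62.34 m


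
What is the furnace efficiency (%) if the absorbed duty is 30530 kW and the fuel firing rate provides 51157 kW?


Furnace efficiency = Q_absorbed / Q_fuel * 100
= 30530 / 51157 * 100 = 59.68

59.68 %


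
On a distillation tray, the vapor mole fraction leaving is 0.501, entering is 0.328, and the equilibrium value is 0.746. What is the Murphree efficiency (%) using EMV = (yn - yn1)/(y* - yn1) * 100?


Murphree vapor efficiency: EMV = (y_n - y_(n-1)) / (y*_n - y_(n-1)) * 100
EMV = (0.501 - 0.328) / (0.746 - 0.328) * 100 = 0.173 / 0.418 * 100 = 41.39

41.39 %


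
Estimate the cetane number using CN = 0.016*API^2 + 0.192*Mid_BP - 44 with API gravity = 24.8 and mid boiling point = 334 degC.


CN = 0.016 * 24.8^2 + 0.192 * 334 - 44
CN = 9.84064 + 64.128 - 44 = 29.96864

29.96864


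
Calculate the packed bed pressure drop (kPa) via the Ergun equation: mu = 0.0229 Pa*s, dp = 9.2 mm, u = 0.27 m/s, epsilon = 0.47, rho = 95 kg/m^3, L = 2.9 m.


dp = 9.2 mm = 0.0092 m
Viscous term = 150*0.0229*0.27*(1-0.47)^2 / (0.0092^2*0.47^3) = 29646.5
Inertial term = 1.75*95*0.27^2*(1-0.47) / (0.0092*0.47^3) = 6724.87
dP/L = 29646.5 + 6724.87 = 36371.4 Pa/m
dP = 36371.4 * 2.9 / 1000 = 105.5 kPa

105.5 kPa


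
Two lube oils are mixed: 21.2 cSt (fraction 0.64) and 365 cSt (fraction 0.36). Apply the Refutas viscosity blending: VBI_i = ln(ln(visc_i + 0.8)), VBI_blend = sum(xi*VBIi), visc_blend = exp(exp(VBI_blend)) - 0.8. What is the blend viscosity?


Refutas method: VBN_i = 14.534*ln(ln(visc_i + 0.8)) + 10.975, blended linearly by mass fraction; since VBN is linear in VBI_i = ln(ln(visc_i + 0.8)) and the fractions sum to 1, blend VBI directly: visc = exp(exp(VBI_blend)) - 0.8
VBI_1 = ln(ln(21.2 + 0.8)) = 1.12851
VBI_2 = ln(ln(365 + 0.8)) = 1.77531
VBI_blend = 0.64 * 1.12851 + 0.36 * 1.77531 = 1.36136
visc_blend = exp(exp(1.36136)) - 0.8 = 48.68

48.68 cSt


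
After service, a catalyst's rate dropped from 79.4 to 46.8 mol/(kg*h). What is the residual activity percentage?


Activity (%) = (rate_used / rate_fresh) * 100
rate_used = 46.8, rate_fresh = 79.4
= (46.8 / 79.4) * 100
= 0.5894 * 100 = 58.94

58.94 %


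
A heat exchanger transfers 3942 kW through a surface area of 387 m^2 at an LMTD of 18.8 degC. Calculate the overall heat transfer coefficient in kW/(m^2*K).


From Q = U*A*LMTD, U = Q / (A * LMTD)
U = 3942 / (387 * 18.8) = 3942 / 7275.6 = 0.5418

0.5418 kW/(m^2*K)


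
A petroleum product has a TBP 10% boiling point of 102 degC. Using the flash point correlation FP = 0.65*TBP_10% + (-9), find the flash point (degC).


FP = 0.65 * 102 + (-9) = 57.3

57.3 degC


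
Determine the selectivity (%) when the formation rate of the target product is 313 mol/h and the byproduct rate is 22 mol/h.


Selectivity = desired / (desired + undesired) * 100
Total products = 313 + 22 = 335 mol/h
S = 313 / 335 * 100
= 0.9343 * 100
= 93.43 %

93.43 %


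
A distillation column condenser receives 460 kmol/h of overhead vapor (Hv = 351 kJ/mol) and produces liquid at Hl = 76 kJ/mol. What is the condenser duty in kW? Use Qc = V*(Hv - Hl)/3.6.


Qc = 460 * (351 - 76) / 3.6 = 460 * 275 / 3.6 = 35140

35140 kW


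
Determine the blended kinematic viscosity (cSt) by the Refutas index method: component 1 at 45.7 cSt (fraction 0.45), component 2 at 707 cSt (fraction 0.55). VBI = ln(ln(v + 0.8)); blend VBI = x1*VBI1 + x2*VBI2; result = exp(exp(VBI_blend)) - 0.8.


Refutas method: VBN_i = 14.534*ln(ln(visc_i + 0.8)) + 10.975, blended linearly by mass fraction; since VBN is linear in VBI_i = ln(ln(visc_i + 0.8)) and the fractions sum to 1, blend VBI directly: visc = exp(exp(VBI_blend)) - 0.8
VBI_1 = ln(ln(45.7 + 0.8)) = 1.34533
VBI_2 = ln(ln(707 + 0.8)) = 1.88132
VBI_blend = 0.45 * 1.34533 + 0.55 * 1.88132 = 1.64012
visc_blend = exp(exp(1.64012)) - 0.8 = 172.6

172.6 cSt


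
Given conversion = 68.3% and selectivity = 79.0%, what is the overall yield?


Overall yield = conversion (%) * selectivity (%) / 100
Conversion = 68.3%, Selectivity = 79.0%
Y = 68.3 * 79.0 / 100
= 53.957 %

53.957 %


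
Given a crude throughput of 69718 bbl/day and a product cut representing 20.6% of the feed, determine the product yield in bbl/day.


Crude throughput = 69718 bbl/day
Fraction yield = 20.6%
yield = throughput * fraction / 100
yield = 69718 * 20.6 / 100 = 14361.908

14361.908 bbl/day


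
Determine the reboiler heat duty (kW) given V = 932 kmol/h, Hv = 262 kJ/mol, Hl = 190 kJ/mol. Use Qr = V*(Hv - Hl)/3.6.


Qr = 932 * (262 - 190) / 3.6 = 932 * 72 / 3.6 = 18640

18640 kW


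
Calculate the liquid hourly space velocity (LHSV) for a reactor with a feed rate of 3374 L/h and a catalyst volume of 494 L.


LHSV = volumetric feed rate / catalyst volume
= 3374 L/h / 494 L
= 6.830 h^-1

6.830 h^-1


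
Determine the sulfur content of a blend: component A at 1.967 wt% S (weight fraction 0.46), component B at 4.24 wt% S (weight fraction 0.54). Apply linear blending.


Linear sulfur blending: S_blend = x1*S1 + x2*S2
Contribution 1: 0.46 * 1.967 = 0.90482 wt%
Contribution 2: 0.54 * 4.24 = 2.2896 wt%
S_blend = 0.90482 + 2.2896 = 3.19442

3.19442 wt%


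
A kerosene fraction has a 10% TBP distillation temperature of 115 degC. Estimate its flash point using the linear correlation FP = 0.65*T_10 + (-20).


FP = 0.65 * 115 + (-20) = 54.75

54.75 degC


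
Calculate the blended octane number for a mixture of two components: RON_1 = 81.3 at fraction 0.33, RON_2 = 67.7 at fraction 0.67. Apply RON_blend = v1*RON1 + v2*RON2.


Linear blending: RON_blend = sum(vi * RONi)
Contribution 1: 0.33 * 81.3 = 26.829
Contribution 2: 0.67 * 67.7 = 45.359
RON_blend = 26.829 + 45.359 = 72.188

72.188


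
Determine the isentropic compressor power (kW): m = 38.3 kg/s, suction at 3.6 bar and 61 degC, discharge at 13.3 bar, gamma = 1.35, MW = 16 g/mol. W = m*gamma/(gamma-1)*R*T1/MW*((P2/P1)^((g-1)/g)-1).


Isentropic work: W = m*(gamma/(gamma-1))*(R*T1/MW)*((P2/P1)^((gamma-1)/gamma) - 1)
T1 = 61 + 273.15 = 334.15 K
Pressure ratio = 13.3 / 3.6 = 3.69444
Exponent = (1.35 - 1)/1.35 = 0.259259
(P2/P1)^exp - 1 = 3.69444^0.259259 - 1 = 0.403273
W = 38.3 * 1.35 / 0.35 * 8.314 * 334.15 / 16 * 0.403273 = 10340

10340 kW


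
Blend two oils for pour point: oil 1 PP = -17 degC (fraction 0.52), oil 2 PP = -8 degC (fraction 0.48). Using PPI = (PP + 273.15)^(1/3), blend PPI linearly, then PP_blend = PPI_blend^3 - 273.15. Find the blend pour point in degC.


PPI_1 = (-17 + 273.15)^(1/3) = 6.350844
PPI_2 = (-8 + 273.15)^(1/3) = 6.42437
PPI_blend = 0.52 * 6.350844 + 0.48 * 6.42437 = 6.386136
PP_blend = 6.386136^3 - 273.15 = 260.4441 - 273.15 = -12.71

-12.71 degC


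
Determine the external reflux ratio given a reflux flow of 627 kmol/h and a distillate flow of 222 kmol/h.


Reflux ratio definition: R = L / D (liquid returned / distillate withdrawn)
L = 627 kmol/h, D = 222 kmol/h
R = 627 / 222 = 2.824

2.824


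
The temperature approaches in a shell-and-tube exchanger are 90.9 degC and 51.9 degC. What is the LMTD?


LMTD = (dT1 - dT2) / ln(dT1/dT2)
= (90.9 - 51.9) / ln(90.9 / 51.9) = 39 / 0.560441 = 69.59

69.59 degC


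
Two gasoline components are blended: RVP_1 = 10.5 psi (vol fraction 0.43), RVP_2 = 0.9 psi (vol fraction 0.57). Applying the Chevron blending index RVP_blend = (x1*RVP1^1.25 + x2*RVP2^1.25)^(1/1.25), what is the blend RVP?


Chevron index: RVP_blend = (sum xi*RVPi^1.25)^(1/1.25)
RVP^1.25 terms: 0.43 * 10.5^1.25 + 0.57 * 0.9^1.25 = 8.62713
RVP_blend = 8.62713^(1/1.25) = 5.607

5.607 psi


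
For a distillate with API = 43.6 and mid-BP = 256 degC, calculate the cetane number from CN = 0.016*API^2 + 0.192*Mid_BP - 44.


CN = 0.016 * 43.6^2 + 0.192 * 256 - 44
CN = 30.41536 + 49.152 - 44 = 35.56736

35.56736


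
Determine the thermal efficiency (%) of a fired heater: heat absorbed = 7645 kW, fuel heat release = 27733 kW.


Furnace efficiency = Q_absorbed / Q_fuel * 100
= 7645 / 27733 * 100 = 27.57

27.57 %


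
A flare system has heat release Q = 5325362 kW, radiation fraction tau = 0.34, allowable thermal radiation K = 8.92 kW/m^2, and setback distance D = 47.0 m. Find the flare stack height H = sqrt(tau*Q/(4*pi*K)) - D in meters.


tau*Q/(4*pi*K) = 0.34 * 5325362 / (4 * pi * 8.92) = 16153
sqrt(16153) = 127.094
H = 127.094 - 47.0 = 80.09

80.09 m


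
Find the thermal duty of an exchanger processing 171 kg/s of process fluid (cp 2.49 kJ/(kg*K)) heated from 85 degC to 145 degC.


Q = m_dot * cp * delta_T
delta_T = 145 - 85 = 60 K
Q = 171 * 2.49 * 60
= 425.79 * 60
= 25547.4 kW

25547.4 kW


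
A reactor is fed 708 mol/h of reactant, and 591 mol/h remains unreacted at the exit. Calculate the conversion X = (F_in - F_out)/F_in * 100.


X = (F_in - F_out) / F_in * 100
Moles reacted = 708 - 591 = 117
X = 117 / 708 * 100
= 0.1653 * 100
= 16.53 %

16.53 %


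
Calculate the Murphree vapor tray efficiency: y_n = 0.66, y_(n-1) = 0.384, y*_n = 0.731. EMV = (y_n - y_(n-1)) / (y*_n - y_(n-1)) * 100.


Murphree vapor efficiency: EMV = (y_n - y_(n-1)) / (y*_n - y_(n-1)) * 100
EMV = (0.66 - 0.384) / (0.731 - 0.384) * 100 = 0.276 / 0.347 * 100 = 79.54

79.54 %


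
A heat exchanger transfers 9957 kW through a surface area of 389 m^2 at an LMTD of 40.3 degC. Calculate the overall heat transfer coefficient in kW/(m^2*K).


From Q = U*A*LMTD, U = Q / (A * LMTD)
U = 9957 / (389 * 40.3) = 9957 / 15676.7 = 0.6351

0.6351 kW/(m^2*K)


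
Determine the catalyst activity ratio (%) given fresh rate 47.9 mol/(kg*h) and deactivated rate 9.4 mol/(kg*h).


Activity (%) = (rate_used / rate_fresh) * 100
rate_used = 9.4, rate_fresh = 47.9
= (9.4 / 47.9) * 100
= 0.1962 * 100 = 19.62

19.62 %


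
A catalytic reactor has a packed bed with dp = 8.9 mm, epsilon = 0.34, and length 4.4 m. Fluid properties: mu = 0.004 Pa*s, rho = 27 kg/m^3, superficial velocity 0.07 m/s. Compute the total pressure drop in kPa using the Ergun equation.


dp = 8.9 mm = 0.0089 m
Viscous term = 150*0.004*0.07*(1-0.34)^2 / (0.0089^2*0.34^3) = 5876.52
Inertial term = 1.75*27*0.07^2*(1-0.34) / (0.0089*0.34^3) = 436.833
dP/L = 5876.52 + 436.833 = 6313.35 Pa/m
dP = 6313.35 * 4.4 / 1000 = 27.78 kPa

27.78 kPa


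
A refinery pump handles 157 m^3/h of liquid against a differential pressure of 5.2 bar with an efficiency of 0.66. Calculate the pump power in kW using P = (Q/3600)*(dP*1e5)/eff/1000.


Q = 157 / 3600 = 0.0436111 m^3/s
P = 0.0436111 * (5.2 * 1e5) / 0.66 / 1000 = 34.36

34.36 kW


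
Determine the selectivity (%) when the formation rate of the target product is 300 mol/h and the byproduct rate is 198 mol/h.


Selectivity = desired / (desired + undesired) * 100
Total products = 300 + 198 = 498 mol/h
S = 300 / 498 * 100
= 0.6024 * 100
= 60.24 %

60.24 %


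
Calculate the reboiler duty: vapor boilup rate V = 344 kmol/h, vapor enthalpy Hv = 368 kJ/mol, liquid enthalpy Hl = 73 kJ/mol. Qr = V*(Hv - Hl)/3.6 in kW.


Qr = 344 * (368 - 73) / 3.6 = 344 * 295 / 3.6 = 28190

28190 kW


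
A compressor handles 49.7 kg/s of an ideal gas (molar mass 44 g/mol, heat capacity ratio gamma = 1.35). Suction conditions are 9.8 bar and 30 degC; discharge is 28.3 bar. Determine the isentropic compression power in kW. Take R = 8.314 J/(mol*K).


Isentropic work: W = m*(gamma/(gamma-1))*(R*T1/MW)*((P2/P1)^((gamma-1)/gamma) - 1)
T1 = 30 + 273.15 = 303.15 K
Pressure ratio = 28.3 / 9.8 = 2.88776
Exponent = (1.35 - 1)/1.35 = 0.259259
(P2/P1)^exp - 1 = 2.88776^0.259259 - 1 = 0.316451
W = 49.7 * 1.35 / 0.35 * 8.314 * 303.15 / 44 * 0.316451 = 3475

3475 kW


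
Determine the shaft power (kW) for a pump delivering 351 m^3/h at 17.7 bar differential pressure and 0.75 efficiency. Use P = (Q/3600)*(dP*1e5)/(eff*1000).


Q = 351 / 3600 = 0.0975 m^3/s
P = 0.0975 * (17.7 * 1e5) / 0.75 / 1000 = 230.1

230.1 kW


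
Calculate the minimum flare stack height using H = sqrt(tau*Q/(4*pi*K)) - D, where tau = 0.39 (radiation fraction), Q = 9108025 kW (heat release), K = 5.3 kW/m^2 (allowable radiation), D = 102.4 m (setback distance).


tau*Q/(4*pi*K) = 0.39 * 9108025 / (4 * pi * 5.3) = 53333.9
sqrt(53333.9) = 230.941
H = 230.941 - 102.4 = 128.5

128.5 m


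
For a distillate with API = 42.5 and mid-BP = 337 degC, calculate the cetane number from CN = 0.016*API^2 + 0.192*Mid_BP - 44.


CN = 0.016 * 42.5^2 + 0.192 * 337 - 44
CN = 28.9 + 64.704 - 44 = 49.604

49.604


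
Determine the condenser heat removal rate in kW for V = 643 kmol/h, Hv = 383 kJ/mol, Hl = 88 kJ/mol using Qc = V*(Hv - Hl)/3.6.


Qc = 643 * (383 - 88) / 3.6 = 643 * 295 / 3.6 = 52690

52690 kW


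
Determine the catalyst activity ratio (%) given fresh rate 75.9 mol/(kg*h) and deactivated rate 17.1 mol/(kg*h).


Activity (%) = (rate_used / rate_fresh) * 100
rate_used = 17.1, rate_fresh = 75.9
= (17.1 / 75.9) * 100
= 0.2253 * 100 = 22.53

22.53 %


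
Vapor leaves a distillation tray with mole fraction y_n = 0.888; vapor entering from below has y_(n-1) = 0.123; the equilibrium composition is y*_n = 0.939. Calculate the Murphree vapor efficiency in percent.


Murphree vapor efficiency: EMV = (y_n - y_(n-1)) / (y*_n - y_(n-1)) * 100
EMV = (0.888 - 0.123) / (0.939 - 0.123) * 100 = 0.765 / 0.816 * 100 = 93.75

93.75 %


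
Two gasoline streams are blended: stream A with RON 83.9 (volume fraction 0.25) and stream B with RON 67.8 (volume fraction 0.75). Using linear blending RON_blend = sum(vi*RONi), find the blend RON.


Linear blending: RON_blend = sum(vi * RONi)
Contribution 1: 0.25 * 83.9 = 20.975
Contribution 2: 0.75 * 67.8 = 50.85
RON_blend = 20.975 + 50.85 = 71.825

71.825


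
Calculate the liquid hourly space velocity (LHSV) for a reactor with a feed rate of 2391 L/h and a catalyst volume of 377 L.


LHSV = volumetric feed rate / catalyst volume
= 2391 L/h / 377 L
= 6.342 h^-1

6.342 h^-1


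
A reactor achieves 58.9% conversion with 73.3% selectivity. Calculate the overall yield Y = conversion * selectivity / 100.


Overall yield = conversion (%) * selectivity (%) / 100
Conversion = 58.9%, Selectivity = 73.3%
Y = 58.9 * 73.3 / 100
= 43.1737 %

43.1737 %


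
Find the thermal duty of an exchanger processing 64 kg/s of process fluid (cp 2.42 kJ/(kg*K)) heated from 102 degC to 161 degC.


Q = m_dot * cp * delta_T
delta_T = 161 - 102 = 59 K
Q = 64 * 2.42 * 59
= 154.88 * 59
= 9137.92 kW

9137.92 kW


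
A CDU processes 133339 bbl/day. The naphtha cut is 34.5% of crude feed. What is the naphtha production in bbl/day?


Crude throughput = 133339 bbl/day
Fraction yield = 34.5%
yield = throughput * fraction / 100
yield = 133339 * 34.5 / 100 = 46001.955

46001.955 bbl/day


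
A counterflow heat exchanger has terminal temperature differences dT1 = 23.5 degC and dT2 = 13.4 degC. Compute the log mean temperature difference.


LMTD = (dT1 - dT2) / ln(dT1/dT2)
= (23.5 - 13.4) / ln(23.5 / 13.4) = 10.1 / 0.561746 = 17.98

17.98 degC


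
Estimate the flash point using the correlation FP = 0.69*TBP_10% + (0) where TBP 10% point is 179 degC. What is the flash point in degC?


FP = 0.69 * 179 + (0) = 123.51

123.51 degC


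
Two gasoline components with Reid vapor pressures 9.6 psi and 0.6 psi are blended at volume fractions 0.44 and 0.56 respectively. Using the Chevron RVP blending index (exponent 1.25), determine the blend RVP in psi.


Chevron index: RVP_blend = (sum xi*RVPi^1.25)^(1/1.25)
RVP^1.25 terms: 0.44 * 9.6^1.25 + 0.56 * 0.6^1.25 = 7.7309
RVP_blend = 7.7309^(1/1.25) = 5.136

5.136 psi


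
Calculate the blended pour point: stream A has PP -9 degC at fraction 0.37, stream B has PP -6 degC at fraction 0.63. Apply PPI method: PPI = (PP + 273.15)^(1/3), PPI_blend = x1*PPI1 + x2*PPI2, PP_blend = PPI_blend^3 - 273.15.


PPI_1 = (-9 + 273.15)^(1/3) = 6.416283
PPI_2 = (-6 + 273.15)^(1/3) = 6.440482
PPI_blend = 0.37 * 6.416283 + 0.63 * 6.440482 = 6.431528
PP_blend = 6.431528^3 - 273.15 = 266.0373 - 273.15 = -7.11

-7.11 degC


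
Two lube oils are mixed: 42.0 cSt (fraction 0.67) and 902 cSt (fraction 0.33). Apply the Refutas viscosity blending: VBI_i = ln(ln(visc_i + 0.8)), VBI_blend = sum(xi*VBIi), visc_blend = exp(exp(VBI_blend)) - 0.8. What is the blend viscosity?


Refutas method: VBN_i = 14.534*ln(ln(visc_i + 0.8)) + 10.975, blended linearly by mass fraction; since VBN is linear in VBI_i = ln(ln(visc_i + 0.8)) and the fractions sum to 1, blend VBI directly: visc = exp(exp(VBI_blend)) - 0.8
VBI_1 = ln(ln(42.0 + 0.8)) = 1.3235
VBI_2 = ln(ln(902 + 0.8)) = 1.91773
VBI_blend = 0.67 * 1.3235 + 0.33 * 1.91773 = 1.5196
visc_blend = exp(exp(1.5196)) - 0.8 = 95.78

95.78 cSt


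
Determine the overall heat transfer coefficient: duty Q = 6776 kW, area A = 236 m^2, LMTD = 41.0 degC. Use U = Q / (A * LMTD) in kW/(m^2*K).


From Q = U*A*LMTD, U = Q / (A * LMTD)
U = 6776 / (236 * 41.0) = 6776 / 9676 = 0.7003

0.7003 kW/(m^2*K)


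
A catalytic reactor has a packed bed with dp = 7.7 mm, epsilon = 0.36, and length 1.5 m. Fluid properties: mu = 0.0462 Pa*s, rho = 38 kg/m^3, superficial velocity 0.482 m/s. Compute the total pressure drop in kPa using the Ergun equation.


dp = 7.7 mm = 0.0077 m
Viscous term = 150*0.0462*0.482*(1-0.36)^2 / (0.0077^2*0.36^3) = 494597
Inertial term = 1.75*38*0.482^2*(1-0.36) / (0.0077*0.36^3) = 27523.1
dP/L = 494597 + 27523.1 = 522120 Pa/m
dP = 522120 * 1.5 / 1000 = 783.2 kPa

783.2 kPa


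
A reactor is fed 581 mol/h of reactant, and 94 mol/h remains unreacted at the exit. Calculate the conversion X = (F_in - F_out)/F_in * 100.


X = (F_in - F_out) / F_in * 100
Moles reacted = 581 - 94 = 487
X = 487 / 581 * 100
= 0.8382 * 100
= 83.82 %

83.82 %


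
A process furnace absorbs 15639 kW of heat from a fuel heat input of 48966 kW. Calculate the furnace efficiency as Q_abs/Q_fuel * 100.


Furnace efficiency = Q_absorbed / Q_fuel * 100
= 15639 / 48966 * 100 = 31.94

31.94 %


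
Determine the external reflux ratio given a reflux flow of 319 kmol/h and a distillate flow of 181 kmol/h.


Reflux ratio definition: R = L / D (liquid returned / distillate withdrawn)
L = 319 kmol/h, D = 181 kmol/h
R = 319 / 181 = 1.762

1.762


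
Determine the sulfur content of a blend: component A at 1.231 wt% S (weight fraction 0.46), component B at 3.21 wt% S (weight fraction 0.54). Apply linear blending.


Linear sulfur blending: S_blend = x1*S1 + x2*S2
Contribution 1: 0.46 * 1.231 = 0.56626 wt%
Contribution 2: 0.54 * 3.21 = 1.7334 wt%
S_blend = 0.56626 + 1.7334 = 2.29966

2.29966 wt%


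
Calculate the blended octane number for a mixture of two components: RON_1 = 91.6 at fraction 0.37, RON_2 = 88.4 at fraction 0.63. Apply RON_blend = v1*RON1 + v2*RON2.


Linear blending: RON_blend = sum(vi * RONi)
Contribution 1: 0.37 * 91.6 = 33.892
Contribution 2: 0.63 * 88.4 = 55.692
RON_blend = 33.892 + 55.692 = 89.584

89.584


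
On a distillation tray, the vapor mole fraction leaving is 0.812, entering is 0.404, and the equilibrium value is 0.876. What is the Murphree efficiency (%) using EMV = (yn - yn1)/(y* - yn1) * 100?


Murphree vapor efficiency: EMV = (y_n - y_(n-1)) / (y*_n - y_(n-1)) * 100
EMV = (0.812 - 0.404) / (0.876 - 0.404) * 100 = 0.408 / 0.472 * 100 = 86.44

86.44 %


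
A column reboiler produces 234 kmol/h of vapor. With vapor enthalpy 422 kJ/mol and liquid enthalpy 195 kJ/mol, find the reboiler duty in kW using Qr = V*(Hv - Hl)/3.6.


Qr = 234 * (422 - 195) / 3.6 = 234 * 227 / 3.6 = 14760

14760 kW


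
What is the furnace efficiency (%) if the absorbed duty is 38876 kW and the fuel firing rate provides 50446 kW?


Furnace efficiency = Q_absorbed / Q_fuel * 100
= 38876 / 50446 * 100 = 77.06

77.06 %


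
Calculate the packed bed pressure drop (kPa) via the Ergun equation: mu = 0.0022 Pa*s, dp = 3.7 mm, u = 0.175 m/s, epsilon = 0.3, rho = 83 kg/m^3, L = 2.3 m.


dp = 3.7 mm = 0.0037 m
Viscous term = 150*0.0022*0.175*(1-0.3)^2 / (0.0037^2*0.3^3) = 76556.3
Inertial term = 1.75*83*0.175^2*(1-0.3) / (0.0037*0.3^3) = 31169.1
dP/L = 76556.3 + 31169.1 = 107725 Pa/m
dP = 107725 * 2.3 / 1000 = 247.8 kPa

247.8 kPa


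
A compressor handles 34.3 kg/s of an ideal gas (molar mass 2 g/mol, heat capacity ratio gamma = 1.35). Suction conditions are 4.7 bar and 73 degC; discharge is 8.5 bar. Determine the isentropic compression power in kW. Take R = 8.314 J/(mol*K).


Isentropic work: W = m*(gamma/(gamma-1))*(R*T1/MW)*((P2/P1)^((gamma-1)/gamma) - 1)
T1 = 73 + 273.15 = 346.15 K
Pressure ratio = 8.5 / 4.7 = 1.80851
Exponent = (1.35 - 1)/1.35 = 0.259259
(P2/P1)^exp - 1 = 1.80851^0.259259 - 1 = 0.166038
W = 34.3 * 1.35 / 0.35 * 8.314 * 346.15 / 2 * 0.166038 = 31610

31610 kW


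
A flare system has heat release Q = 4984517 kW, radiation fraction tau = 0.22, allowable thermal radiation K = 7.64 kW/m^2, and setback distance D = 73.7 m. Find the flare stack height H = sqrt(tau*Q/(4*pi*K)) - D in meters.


tau*Q/(4*pi*K) = 0.22 * 4984517 / (4 * pi * 7.64) = 11422
sqrt(11422) = 106.874
H = 106.874 - 73.7 = 33.17

33.17 m


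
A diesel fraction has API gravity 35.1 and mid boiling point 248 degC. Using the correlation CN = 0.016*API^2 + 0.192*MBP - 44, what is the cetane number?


CN = 0.016 * 35.1^2 + 0.192 * 248 - 44
CN = 19.71216 + 47.616 - 44 = 23.32816

23.32816


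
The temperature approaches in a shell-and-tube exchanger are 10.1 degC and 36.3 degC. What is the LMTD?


LMTD = (dT1 - dT2) / ln(dT1/dT2)
= (10.1 - 36.3) / ln(10.1 / 36.3) = -26.2 / -1.27928 = 20.48

20.48 degC


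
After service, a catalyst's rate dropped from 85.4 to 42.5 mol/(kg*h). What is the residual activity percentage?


Activity (%) = (rate_used / rate_fresh) * 100
rate_used = 42.5, rate_fresh = 85.4
= (42.5 / 85.4) * 100
= 0.4977 * 100 = 49.77

49.77 %


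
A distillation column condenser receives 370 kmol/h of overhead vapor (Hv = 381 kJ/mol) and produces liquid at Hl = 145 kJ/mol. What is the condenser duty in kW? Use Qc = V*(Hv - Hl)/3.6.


Qc = 370 * (381 - 145) / 3.6 = 370 * 236 / 3.6 = 24260

24260 kW


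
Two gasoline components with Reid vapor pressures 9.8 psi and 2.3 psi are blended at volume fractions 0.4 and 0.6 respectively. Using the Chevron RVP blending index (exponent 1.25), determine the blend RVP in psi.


Chevron index: RVP_blend = (sum xi*RVPi^1.25)^(1/1.25)
RVP^1.25 terms: 0.4 * 9.8^1.25 + 0.6 * 2.3^1.25 = 8.6352
RVP_blend = 8.6352^(1/1.25) = 5.611

5.611 psi


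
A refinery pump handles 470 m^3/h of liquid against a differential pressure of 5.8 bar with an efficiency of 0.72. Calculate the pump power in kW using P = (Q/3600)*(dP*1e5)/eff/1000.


Q = 470 / 3600 = 0.130556 m^3/s
P = 0.130556 * (5.8 * 1e5) / 0.72 / 1000 = 105.2

105.2 kW


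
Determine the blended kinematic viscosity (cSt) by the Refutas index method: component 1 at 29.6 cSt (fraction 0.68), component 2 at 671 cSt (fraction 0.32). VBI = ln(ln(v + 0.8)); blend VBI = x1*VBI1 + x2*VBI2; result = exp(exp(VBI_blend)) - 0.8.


Refutas method: VBN_i = 14.534*ln(ln(visc_i + 0.8)) + 10.975, blended linearly by mass fraction; since VBN is linear in VBI_i = ln(ln(visc_i + 0.8)) and the fractions sum to 1, blend VBI directly: visc = exp(exp(VBI_blend)) - 0.8
VBI_1 = ln(ln(29.6 + 0.8)) = 1.22801
VBI_2 = ln(ln(671 + 0.8)) = 1.87333
VBI_blend = 0.68 * 1.22801 + 0.32 * 1.87333 = 1.43451
visc_blend = exp(exp(1.43451)) - 0.8 = 65.73

65.73 cSt


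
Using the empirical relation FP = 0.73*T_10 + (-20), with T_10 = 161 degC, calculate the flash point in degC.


FP = 0.73 * 161 + (-20) = 97.53

97.53 degC


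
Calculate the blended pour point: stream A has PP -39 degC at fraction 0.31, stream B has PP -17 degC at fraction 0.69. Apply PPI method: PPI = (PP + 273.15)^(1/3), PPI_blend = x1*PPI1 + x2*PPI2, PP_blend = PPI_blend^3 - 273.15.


PPI_1 = (-39 + 273.15)^(1/3) = 6.163557
PPI_2 = (-17 + 273.15)^(1/3) = 6.350844
PPI_blend = 0.31 * 6.163557 + 0.69 * 6.350844 = 6.292785
PP_blend = 6.292785^3 - 273.15 = 249.1889 - 273.15 = -23.96

-23.96 degC


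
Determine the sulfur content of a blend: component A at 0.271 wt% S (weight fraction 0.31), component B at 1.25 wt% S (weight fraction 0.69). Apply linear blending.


Linear sulfur blending: S_blend = x1*S1 + x2*S2
Contribution 1: 0.31 * 0.271 = 0.08401 wt%
Contribution 2: 0.69 * 1.25 = 0.8625 wt%
S_blend = 0.08401 + 0.8625 = 0.94651

0.94651 wt%


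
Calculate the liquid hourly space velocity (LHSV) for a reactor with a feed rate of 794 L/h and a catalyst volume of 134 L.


LHSV = volumetric feed rate / catalyst volume
= 794 L/h / 134 L
= 5.925 h^-1

5.925 h^-1


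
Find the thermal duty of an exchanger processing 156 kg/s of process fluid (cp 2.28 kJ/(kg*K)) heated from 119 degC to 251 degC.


Q = m_dot * cp * delta_T
delta_T = 251 - 119 = 132 K
Q = 156 * 2.28 * 132
= 355.68 * 132
= 46949.76 kW

46949.76 kW


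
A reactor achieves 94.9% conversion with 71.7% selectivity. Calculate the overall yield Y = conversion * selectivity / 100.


Overall yield = conversion (%) * selectivity (%) / 100
Conversion = 94.9%, Selectivity = 71.7%
Y = 94.9 * 71.7 / 100
= 68.0433 %

68.0433 %


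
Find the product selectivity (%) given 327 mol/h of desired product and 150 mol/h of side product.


Selectivity = desired / (desired + undesired) * 100
Total products = 327 + 150 = 477 mol/h
S = 327 / 477 * 100
= 0.6855 * 100
= 68.55 %

68.55 %


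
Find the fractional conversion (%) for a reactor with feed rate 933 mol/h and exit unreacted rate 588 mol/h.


X = (F_in - F_out) / F_in * 100
Moles reacted = 933 - 588 = 345
X = 345 / 933 * 100
= 0.3698 * 100
= 36.98 %

36.98 %


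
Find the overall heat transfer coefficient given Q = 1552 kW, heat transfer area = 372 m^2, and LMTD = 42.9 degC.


From Q = U*A*LMTD, U = Q / (A * LMTD)
U = 1552 / (372 * 42.9) = 1552 / 15958.8 = 0.09725

0.09725 kW/(m^2*K)


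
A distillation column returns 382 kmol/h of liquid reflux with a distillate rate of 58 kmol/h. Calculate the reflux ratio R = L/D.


Reflux ratio definition: R = L / D (liquid returned / distillate withdrawn)
L = 382 kmol/h, D = 58 kmol/h
R = 382 / 58 = 6.586

6.586


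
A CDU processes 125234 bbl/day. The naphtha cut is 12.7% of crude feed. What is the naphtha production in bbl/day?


Crude throughput = 125234 bbl/day
Fraction yield = 12.7%
yield = throughput * fraction / 100
yield = 125234 * 12.7 / 100 = 15904.718

15904.718 bbl/day


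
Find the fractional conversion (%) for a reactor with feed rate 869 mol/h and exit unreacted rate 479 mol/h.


X = (F_in - F_out) / F_in * 100
Moles reacted = 869 - 479 = 390
X = 390 / 869 * 100
= 0.4488 * 100
= 44.88 %

44.88 %


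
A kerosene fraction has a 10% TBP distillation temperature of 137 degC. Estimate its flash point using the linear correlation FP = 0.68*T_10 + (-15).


FP = 0.68 * 137 + (-15) = 78.16

78.16 degC


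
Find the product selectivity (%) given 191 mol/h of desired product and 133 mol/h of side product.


Selectivity = desired / (desired + undesired) * 100
Total products = 191 + 133 = 324 mol/h
S = 191 / 324 * 100
= 0.5895 * 100
= 58.95 %

58.95 %


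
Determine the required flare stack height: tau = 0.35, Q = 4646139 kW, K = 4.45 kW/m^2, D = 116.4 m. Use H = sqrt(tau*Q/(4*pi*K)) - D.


tau*Q/(4*pi*K) = 0.35 * 4646139 / (4 * pi * 4.45) = 29079.7
sqrt(29079.7) = 170.528
H = 170.528 - 116.4 = 54.13

54.13 m


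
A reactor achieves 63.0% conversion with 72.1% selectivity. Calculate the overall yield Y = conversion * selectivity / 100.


Overall yield = conversion (%) * selectivity (%) / 100
Conversion = 63.0%, Selectivity = 72.1%
Y = 63.0 * 72.1 / 100
= 45.423 %

45.423 %


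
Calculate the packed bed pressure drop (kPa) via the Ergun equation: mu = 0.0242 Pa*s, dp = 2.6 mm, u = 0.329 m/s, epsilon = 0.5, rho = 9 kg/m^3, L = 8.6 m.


dp = 2.6 mm = 0.0026 m
Viscous term = 150*0.0242*0.329*(1-0.5)^2 / (0.0026^2*0.5^3) = 353334
Inertial term = 1.75*9*0.329^2*(1-0.5) / (0.0026*0.5^3) = 2622.76
dP/L = 353334 + 2622.76 = 355957 Pa/m
dP = 355957 * 8.6 / 1000 = 3061 kPa

3061 kPa


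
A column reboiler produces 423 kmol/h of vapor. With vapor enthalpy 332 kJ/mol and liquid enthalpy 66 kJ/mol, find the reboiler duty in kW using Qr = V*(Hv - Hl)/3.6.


Qr = 423 * (332 - 66) / 3.6 = 423 * 266 / 3.6 = 31260

31260 kW


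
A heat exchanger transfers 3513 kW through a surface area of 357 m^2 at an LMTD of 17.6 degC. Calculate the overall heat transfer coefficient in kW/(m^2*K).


From Q = U*A*LMTD, U = Q / (A * LMTD)
U = 3513 / (357 * 17.6) = 3513 / 6283.2 = 0.5591

0.5591 kW/(m^2*K)


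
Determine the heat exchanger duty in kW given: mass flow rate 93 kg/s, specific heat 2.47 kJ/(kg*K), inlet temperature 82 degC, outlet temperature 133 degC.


Q = m_dot * cp * delta_T
delta_T = 133 - 82 = 51 K
Q = 93 * 2.47 * 51
= 229.71 * 51
= 11715.21 kW

11715.21 kW


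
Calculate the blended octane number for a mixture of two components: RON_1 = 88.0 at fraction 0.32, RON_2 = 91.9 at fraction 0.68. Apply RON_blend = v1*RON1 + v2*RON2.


Linear blending: RON_blend = sum(vi * RONi)
Contribution 1: 0.32 * 88.0 = 28.16
Contribution 2: 0.68 * 91.9 = 62.492
RON_blend = 28.16 + 62.492 = 90.652

90.652
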